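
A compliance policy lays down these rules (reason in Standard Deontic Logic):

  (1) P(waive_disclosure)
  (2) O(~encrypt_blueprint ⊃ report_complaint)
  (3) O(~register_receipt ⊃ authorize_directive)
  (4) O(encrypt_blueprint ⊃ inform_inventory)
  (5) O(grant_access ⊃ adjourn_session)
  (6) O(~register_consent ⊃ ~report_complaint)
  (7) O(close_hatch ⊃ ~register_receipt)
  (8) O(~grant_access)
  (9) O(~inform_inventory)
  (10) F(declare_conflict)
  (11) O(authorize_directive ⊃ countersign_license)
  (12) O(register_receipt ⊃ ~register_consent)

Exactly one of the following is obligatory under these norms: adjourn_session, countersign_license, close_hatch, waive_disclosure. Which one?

countersign_license

Premise 9 gives O(~inform_inventory).
Premise 4, O(encrypt_blueprint ⊃ inform_inventory), contraposes to O(~inform_inventory ⊃ ~encrypt_blueprint); with O(~inform_inventory) we get O(~encrypt_blueprint).
With premise 2, O(~encrypt_blueprint ⊃ report_complaint), the K-axiom yields O(report_complaint).
Premise 6 is O(~register_consent ⊃ ~report_complaint); contrapositively O(report_complaint ⊃ register_consent). Since O(report_complaint) holds, K gives O(register_consent).
Premise 12, O(register_receipt ⊃ ~register_consent), contraposes to O(register_consent ⊃ ~register_receipt); with O(register_consent) we get O(~register_receipt).
With premise 3, O(~register_receipt ⊃ authorize_directive), the K-axiom yields O(authorize_directive).
Premise 11 is O(authorize_directive ⊃ countersign_license); since O(authorize_directive), deontic closure gives O(countersign_license).
So O(countersign_license) holds — countersign_license is obligatory. None of the other listed options is made obligatory by any chain of premises.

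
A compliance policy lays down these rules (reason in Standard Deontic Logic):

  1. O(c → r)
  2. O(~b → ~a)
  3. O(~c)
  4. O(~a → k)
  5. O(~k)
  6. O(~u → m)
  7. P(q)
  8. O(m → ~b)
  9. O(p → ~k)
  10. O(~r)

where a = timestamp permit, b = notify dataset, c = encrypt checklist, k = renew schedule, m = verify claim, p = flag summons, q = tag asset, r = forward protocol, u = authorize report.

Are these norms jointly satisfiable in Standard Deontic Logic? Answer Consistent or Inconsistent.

Premise 1 is O(c → r), but O(c) is not derivable from the premises, so it does not yield O(r).
So O(r) is not derivable, and the apparent clash with O(~r) does not arise.
A world satisfying every obligation exists (e.g. a=true, b=true, c=false, k=false, m=false, p=false, q=false, r=false, u=true); no atom is both obligatory and forbidden, so the set is consistent.

Consistent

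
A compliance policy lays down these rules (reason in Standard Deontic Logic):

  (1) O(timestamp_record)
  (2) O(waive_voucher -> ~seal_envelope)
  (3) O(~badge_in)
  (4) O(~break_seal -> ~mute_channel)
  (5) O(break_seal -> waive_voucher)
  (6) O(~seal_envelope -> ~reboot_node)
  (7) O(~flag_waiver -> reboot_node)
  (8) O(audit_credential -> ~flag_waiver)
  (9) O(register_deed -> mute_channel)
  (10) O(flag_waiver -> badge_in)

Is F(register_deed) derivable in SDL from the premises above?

Yes

From premise 3 we have O(~badge_in).
The contrapositive of premise 10 (O(flag_waiver -> badge_in)) is O(~badge_in -> ~flag_waiver), and O(~badge_in) is already established, so O(~flag_waiver).
From O(~flag_waiver) and premise 7, O(~flag_waiver -> reboot_node), we obtain O(reboot_node).
Premise 6 is O(~seal_envelope -> ~reboot_node); contrapositively O(reboot_node -> seal_envelope). Since O(reboot_node) holds, K gives O(seal_envelope).
Premise 2 is O(waive_voucher -> ~seal_envelope); contrapositively O(seal_envelope -> ~waive_voucher). Since O(seal_envelope) holds, K gives O(~waive_voucher).
The contrapositive of premise 5 (O(break_seal -> waive_voucher)) is O(~waive_voucher -> ~break_seal), and O(~waive_voucher) is already established, so O(~break_seal).
From O(~break_seal) and premise 4, O(~break_seal -> ~mute_channel), we obtain O(~mute_channel).
The contrapositive of premise 9 (O(register_deed -> mute_channel)) is O(~mute_channel -> ~register_deed), and O(~mute_channel) is already established, so O(~register_deed).
Premises 1, 8 do not contribute to this derivation.
So O(~register_deed) holds, i.e. F(register_deed). The claim follows.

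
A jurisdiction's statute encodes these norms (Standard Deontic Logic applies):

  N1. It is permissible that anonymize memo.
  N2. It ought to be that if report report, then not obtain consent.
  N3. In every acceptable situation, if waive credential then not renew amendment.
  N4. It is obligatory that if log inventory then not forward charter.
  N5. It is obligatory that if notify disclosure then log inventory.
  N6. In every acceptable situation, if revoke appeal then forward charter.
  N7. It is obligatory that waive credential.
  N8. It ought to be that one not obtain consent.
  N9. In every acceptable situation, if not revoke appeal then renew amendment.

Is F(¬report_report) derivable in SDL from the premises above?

No

Premise 2 is O(report_report → ¬obtain_consent); even if O(¬obtain_consent) held, inferring O(report_report) would be affirming the consequent — invalid.
No other premise forces O(report_report). An ideal world satisfying every premise can still have ¬report_report true, so F(¬report_report) is not derivable.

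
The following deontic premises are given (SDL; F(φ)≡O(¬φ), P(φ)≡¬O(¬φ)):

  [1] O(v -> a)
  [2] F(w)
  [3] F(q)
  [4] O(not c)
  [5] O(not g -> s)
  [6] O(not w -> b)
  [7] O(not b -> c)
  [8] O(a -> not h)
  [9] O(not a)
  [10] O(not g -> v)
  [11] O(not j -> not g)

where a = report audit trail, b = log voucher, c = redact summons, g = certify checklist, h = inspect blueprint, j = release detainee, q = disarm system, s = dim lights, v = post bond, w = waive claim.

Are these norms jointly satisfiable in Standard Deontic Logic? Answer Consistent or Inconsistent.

Premise 7 is O(not b -> c), but O(not b) is not derivable from the premises, so it does not yield O(c).
So O(c) is not derivable, and the apparent clash with O(not c) does not arise.
A world satisfying every obligation exists (e.g. a=false, b=true, c=false, g=true, h=false, j=true, q=false, s=false, v=false, w=false); no atom is both obligatory and forbidden, so the set is consistent.

Consistent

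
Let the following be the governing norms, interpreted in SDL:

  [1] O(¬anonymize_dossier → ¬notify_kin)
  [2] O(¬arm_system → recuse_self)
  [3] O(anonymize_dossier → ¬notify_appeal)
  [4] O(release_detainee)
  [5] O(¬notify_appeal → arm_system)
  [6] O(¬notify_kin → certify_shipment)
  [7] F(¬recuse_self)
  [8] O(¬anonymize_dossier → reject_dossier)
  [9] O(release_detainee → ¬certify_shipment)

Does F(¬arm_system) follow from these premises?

Yes

Premise 4 states O(release_detainee) outright.
Applying K to premise 9 (O(release_detainee → ¬certify_shipment)) and O(release_detainee) yields O(¬certify_shipment).
Premise 6, O(¬notify_kin → certify_shipment), contraposes to O(¬certify_shipment → notify_kin); with O(¬certify_shipment) we get O(notify_kin).
The contrapositive of premise 1 (O(¬anonymize_dossier → ¬notify_kin)) is O(notify_kin → anonymize_dossier), and O(notify_kin) is already established, so O(anonymize_dossier).
With premise 3, O(anonymize_dossier → ¬notify_appeal), the K-axiom yields O(¬notify_appeal).
Premise 5 is O(¬notify_appeal → arm_system); since O(¬notify_appeal), deontic closure gives O(arm_system).
Premises 2, 7, 8 do not contribute to this derivation.
So O(arm_system) holds, i.e. F(¬arm_system). The claim follows.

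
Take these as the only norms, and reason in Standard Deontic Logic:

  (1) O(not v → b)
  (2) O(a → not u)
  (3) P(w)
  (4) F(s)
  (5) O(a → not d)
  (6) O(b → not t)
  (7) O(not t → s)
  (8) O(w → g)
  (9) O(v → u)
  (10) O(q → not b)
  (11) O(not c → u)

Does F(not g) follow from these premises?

No

Premise 8 is O(w → g), but O(w) is not derivable from the premises (the permission P(w) asserts only not O(not w), not O(w)), so it does not yield O(g).
No other premise forces O(g). An ideal world satisfying every premise can still have not g true, so F(not g) is not derivable.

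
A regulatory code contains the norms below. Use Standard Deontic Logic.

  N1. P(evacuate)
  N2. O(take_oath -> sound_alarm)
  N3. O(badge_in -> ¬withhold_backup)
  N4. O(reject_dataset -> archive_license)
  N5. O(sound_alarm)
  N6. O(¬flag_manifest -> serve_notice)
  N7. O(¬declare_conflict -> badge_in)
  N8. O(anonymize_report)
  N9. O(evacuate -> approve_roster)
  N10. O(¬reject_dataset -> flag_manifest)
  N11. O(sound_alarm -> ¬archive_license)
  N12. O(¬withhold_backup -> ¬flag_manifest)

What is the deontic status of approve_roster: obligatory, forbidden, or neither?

Premise 9 is O(evacuate -> approve_roster), but O(evacuate) is not derivable from the premises (the permission P(evacuate) asserts only ¬O(¬evacuate), not O(evacuate)), so it does not yield O(approve_roster).
No premise or chain of K-axiom applications forces O(approve_roster), and none forces O(¬approve_roster). So approve_roster is neither obligatory nor forbidden under these norms.

Neither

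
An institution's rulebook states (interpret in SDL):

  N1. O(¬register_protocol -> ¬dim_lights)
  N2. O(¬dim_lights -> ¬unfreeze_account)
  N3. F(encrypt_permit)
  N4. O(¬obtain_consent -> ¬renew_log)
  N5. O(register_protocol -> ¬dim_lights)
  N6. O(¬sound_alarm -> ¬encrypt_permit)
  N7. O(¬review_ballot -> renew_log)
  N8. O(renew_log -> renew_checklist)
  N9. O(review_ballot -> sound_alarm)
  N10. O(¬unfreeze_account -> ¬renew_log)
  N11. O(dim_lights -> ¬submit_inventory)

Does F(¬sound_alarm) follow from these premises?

Premises 1 and 5 are O(¬register_protocol -> ¬dim_lights) and O(register_protocol -> ¬dim_lights); every ideal world satisfies ¬register_protocol or register_protocol, so in either case ¬dim_lights holds — hence O(¬dim_lights).
With premise 2, O(¬dim_lights -> ¬unfreeze_account), the K-axiom yields O(¬unfreeze_account).
From O(¬unfreeze_account) and premise 10, O(¬unfreeze_account -> ¬renew_log), we obtain O(¬renew_log).
Premise 7 is O(¬review_ballot -> renew_log); contrapositively O(¬renew_log -> review_ballot). Since O(¬renew_log) holds, K gives O(review_ballot).
Premise 9 is O(review_ballot -> sound_alarm); since O(review_ballot), deontic closure gives O(sound_alarm).
Premises 3, 4, 6, 8, 11 do not contribute to this derivation.
So O(sound_alarm) holds, i.e. F(¬sound_alarm). The claim follows.

Yes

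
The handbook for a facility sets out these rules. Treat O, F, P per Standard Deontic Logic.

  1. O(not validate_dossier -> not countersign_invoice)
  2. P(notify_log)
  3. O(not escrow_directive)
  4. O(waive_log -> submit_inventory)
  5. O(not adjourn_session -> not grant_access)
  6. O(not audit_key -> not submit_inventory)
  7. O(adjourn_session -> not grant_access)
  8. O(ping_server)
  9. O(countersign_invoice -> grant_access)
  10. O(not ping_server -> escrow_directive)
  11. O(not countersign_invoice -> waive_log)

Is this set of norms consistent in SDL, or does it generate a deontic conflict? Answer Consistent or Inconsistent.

Premise 10 is O(not ping_server -> escrow_directive), but O(not ping_server) is not derivable from the premises, so it does not yield O(escrow_directive).
So O(escrow_directive) is not derivable, and the apparent clash with O(not escrow_directive) does not arise.
A world satisfying every obligation exists (e.g. adjourn_session=false, audit_key=true, countersign_invoice=false, escrow_directive=false, grant_access=false, notify_log=false, ping_server=true, submit_inventory=true, validate_dossier=false, waive_log=true); no atom is both obligatory and forbidden, so the set is consistent.

Consistent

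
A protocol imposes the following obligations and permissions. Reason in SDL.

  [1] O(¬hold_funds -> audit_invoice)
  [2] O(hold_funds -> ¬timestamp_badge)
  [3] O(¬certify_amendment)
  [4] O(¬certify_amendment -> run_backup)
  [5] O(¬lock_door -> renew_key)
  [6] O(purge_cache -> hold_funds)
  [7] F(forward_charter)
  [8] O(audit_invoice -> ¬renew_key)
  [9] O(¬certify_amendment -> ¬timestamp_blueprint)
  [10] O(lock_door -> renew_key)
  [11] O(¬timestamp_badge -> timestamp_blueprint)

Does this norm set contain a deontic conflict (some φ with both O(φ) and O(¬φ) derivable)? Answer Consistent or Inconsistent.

Premises 10 and 5 cover both cases: O(lock_door -> renew_key) and O(¬lock_door -> renew_key). Since lock_door ∨ ¬lock_door is a tautology, O(renew_key) follows.
Premise 8, O(audit_invoice -> ¬renew_key), contraposes to O(renew_key -> ¬audit_invoice); with O(renew_key) we get O(¬audit_invoice).
The contrapositive of premise 1 (O(¬hold_funds -> audit_invoice)) is O(¬audit_invoice -> hold_funds), and O(¬audit_invoice) is already established, so O(hold_funds).
From O(hold_funds) and premise 2, O(hold_funds -> ¬timestamp_badge), we obtain O(¬timestamp_badge).
With premise 11, O(¬timestamp_badge -> timestamp_blueprint), the K-axiom yields O(timestamp_blueprint).
Premise 9, O(¬certify_amendment -> ¬timestamp_blueprint), contraposes to O(timestamp_blueprint -> certify_amendment); with O(timestamp_blueprint) we get O(certify_amendment).
But premise 3 directly asserts O(¬certify_amendment).
We now have both O(certify_amendment) and O(¬certify_amendment) — certify_amendment is simultaneously obligatory and forbidden, violating the D-axiom.

Inconsistent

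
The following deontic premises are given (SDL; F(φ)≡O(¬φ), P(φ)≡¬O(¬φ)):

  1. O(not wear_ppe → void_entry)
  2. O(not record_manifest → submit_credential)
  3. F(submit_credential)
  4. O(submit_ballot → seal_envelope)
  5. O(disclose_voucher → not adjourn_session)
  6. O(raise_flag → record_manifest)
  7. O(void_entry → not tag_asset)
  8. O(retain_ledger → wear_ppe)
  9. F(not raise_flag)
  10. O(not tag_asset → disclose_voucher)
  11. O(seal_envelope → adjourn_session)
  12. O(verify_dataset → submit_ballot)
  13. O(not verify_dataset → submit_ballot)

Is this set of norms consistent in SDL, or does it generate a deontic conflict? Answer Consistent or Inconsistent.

Consistent

Premise 2 is O(not record_manifest → submit_credential), but O(not record_manifest) is not derivable from the premises, so it does not yield O(submit_credential).
So O(submit_credential) is not derivable, and the apparent clash with O(not submit_credential) does not arise.
A world satisfying every obligation exists (e.g. adjourn_session=true, disclose_voucher=false, raise_flag=true, record_manifest=true, retain_ledger=false, seal_envelope=true, submit_ballot=true, submit_credential=false, tag_asset=true, verify_dataset=false, void_entry=false, wear_ppe=true); no atom is both obligatory and forbidden, so the set is consistent.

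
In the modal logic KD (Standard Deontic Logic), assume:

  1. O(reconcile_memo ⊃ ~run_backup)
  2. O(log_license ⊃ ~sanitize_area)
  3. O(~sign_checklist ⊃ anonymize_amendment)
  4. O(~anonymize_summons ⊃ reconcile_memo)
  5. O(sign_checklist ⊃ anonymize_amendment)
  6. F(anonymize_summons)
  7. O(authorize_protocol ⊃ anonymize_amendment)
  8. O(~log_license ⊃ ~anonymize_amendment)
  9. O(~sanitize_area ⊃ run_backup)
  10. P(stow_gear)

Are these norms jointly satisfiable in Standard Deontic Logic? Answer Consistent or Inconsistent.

Inconsistent

By case analysis on sign_checklist: premise 5 gives O(sign_checklist ⊃ anonymize_amendment) and premise 3 gives O(~sign_checklist ⊃ anonymize_amendment), so O(anonymize_amendment) either way.
The contrapositive of premise 8 (O(~log_license ⊃ ~anonymize_amendment)) is O(anonymize_amendment ⊃ log_license), and O(anonymize_amendment) is already established, so O(log_license).
Premise 2 is O(log_license ⊃ ~sanitize_area); since O(log_license), deontic closure gives O(~sanitize_area).
From O(~sanitize_area) and premise 9, O(~sanitize_area ⊃ run_backup), we obtain O(run_backup).
The contrapositive of premise 1 (O(reconcile_memo ⊃ ~run_backup)) is O(run_backup ⊃ ~reconcile_memo), and O(run_backup) is already established, so O(~reconcile_memo).
Premise 4 is O(~anonymize_summons ⊃ reconcile_memo); contrapositively O(~reconcile_memo ⊃ anonymize_summons). Since O(~reconcile_memo) holds, K gives O(anonymize_summons).
But premise 6, F(anonymize_summons), means O(~anonymize_summons).
We now have both O(anonymize_summons) and O(~anonymize_summons) — anonymize_summons is simultaneously obligatory and forbidden, violating the D-axiom.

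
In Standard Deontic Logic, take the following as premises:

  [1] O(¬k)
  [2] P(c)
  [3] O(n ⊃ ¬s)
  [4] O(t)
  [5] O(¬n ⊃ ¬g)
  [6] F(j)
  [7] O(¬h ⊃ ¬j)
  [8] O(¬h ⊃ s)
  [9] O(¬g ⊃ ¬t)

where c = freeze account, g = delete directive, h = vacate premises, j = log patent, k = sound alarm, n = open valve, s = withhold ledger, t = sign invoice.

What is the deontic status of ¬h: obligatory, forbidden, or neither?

Premise 4 states O(t) outright.
The contrapositive of premise 9 (O(¬g ⊃ ¬t)) is O(t ⊃ g), and O(t) is already established, so O(g).
The contrapositive of premise 5 (O(¬n ⊃ ¬g)) is O(g ⊃ n), and O(g) is already established, so O(n).
With premise 3, O(n ⊃ ¬s), the K-axiom yields O(¬s).
The contrapositive of premise 8 (O(¬h ⊃ s)) is O(¬s ⊃ h), and O(¬s) is already established, so O(h).
Premises 1, 2, 6, 7 do not contribute to this derivation.
Thus O(h), which is F(¬h): ¬h is forbidden.

Forbidden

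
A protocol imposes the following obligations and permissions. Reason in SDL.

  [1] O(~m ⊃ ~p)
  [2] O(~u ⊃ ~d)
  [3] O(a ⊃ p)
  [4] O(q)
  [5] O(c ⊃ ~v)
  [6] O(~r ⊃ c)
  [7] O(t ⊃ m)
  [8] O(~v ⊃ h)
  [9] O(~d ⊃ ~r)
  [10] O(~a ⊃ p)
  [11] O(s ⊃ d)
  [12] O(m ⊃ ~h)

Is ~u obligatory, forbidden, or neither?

Premises 10 and 3 cover both cases: O(~a ⊃ p) and O(a ⊃ p). Since ~a ∨ a is a tautology, O(p) follows.
Premise 1 is O(~m ⊃ ~p); contrapositively O(p ⊃ m). Since O(p) holds, K gives O(m).
From O(m) and premise 12, O(m ⊃ ~h), we obtain O(~h).
The contrapositive of premise 8 (O(~v ⊃ h)) is O(~h ⊃ v), and O(~h) is already established, so O(v).
Premise 5 is O(c ⊃ ~v); contrapositively O(v ⊃ ~c). Since O(v) holds, K gives O(~c).
The contrapositive of premise 6 (O(~r ⊃ c)) is O(~c ⊃ r), and O(~c) is already established, so O(r).
The contrapositive of premise 9 (O(~d ⊃ ~r)) is O(r ⊃ d), and O(r) is already established, so O(d).
Premise 2, O(~u ⊃ ~d), contraposes to O(d ⊃ u); with O(d) we get O(u).
Premises 4, 7, 11 do not contribute to this derivation.
Thus O(u), which is F(~u): ~u is forbidden.

Forbidden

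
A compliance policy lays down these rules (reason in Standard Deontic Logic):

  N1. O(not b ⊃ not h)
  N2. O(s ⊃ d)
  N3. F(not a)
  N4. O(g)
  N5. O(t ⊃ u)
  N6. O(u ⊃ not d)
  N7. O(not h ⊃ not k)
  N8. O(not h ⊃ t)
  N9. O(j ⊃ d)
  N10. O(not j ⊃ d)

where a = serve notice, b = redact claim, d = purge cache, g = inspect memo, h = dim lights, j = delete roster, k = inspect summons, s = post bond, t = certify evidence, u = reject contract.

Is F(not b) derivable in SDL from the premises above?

Yes

Premises 10 and 9 are O(not j ⊃ d) and O(j ⊃ d); every ideal world satisfies not j or j, so in either case d holds — hence O(d).
The contrapositive of premise 6 (O(u ⊃ not d)) is O(d ⊃ not u), and O(d) is already established, so O(not u).
Premise 5, O(t ⊃ u), contraposes to O(not u ⊃ not t); with O(not u) we get O(not t).
Premise 8, O(not h ⊃ t), contraposes to O(not t ⊃ h); with O(not t) we get O(h).
The contrapositive of premise 1 (O(not b ⊃ not h)) is O(h ⊃ b), and O(h) is already established, so O(b).
Premises 2, 3, 4, 7 do not contribute to this derivation.
So O(b) holds, i.e. F(not b). The claim follows.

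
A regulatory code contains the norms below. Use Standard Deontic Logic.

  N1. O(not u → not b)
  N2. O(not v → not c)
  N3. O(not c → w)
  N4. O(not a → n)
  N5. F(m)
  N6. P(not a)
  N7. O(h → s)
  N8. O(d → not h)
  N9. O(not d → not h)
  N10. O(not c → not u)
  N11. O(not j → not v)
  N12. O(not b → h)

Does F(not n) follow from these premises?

Premise 4 is O(not a → n), but O(not a) is not derivable from the premises (the permission P(not a) asserts only not O(a), not O(not a)), so it does not yield O(n).
No other premise forces O(n). An ideal world satisfying every premise can still have not n true, so F(not n) is not derivable.

No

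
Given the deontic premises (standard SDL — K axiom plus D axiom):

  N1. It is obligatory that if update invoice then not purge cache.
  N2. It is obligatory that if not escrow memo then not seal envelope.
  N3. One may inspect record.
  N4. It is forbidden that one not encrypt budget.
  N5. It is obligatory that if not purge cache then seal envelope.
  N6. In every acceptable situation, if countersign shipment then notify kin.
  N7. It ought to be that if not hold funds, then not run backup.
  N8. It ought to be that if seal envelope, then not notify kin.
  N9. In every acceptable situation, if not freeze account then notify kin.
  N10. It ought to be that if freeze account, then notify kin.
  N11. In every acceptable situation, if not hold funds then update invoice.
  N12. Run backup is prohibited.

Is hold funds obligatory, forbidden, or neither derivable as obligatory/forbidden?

By case analysis on freeze_account: premise 10 gives O(freeze_account → notify_kin) and premise 9 gives O(¬freeze_account → notify_kin), so O(notify_kin) either way.
The contrapositive of premise 8 (O(seal_envelope → ¬notify_kin)) is O(notify_kin → ¬seal_envelope), and O(notify_kin) is already established, so O(¬seal_envelope).
The contrapositive of premise 5 (O(¬purge_cache → seal_envelope)) is O(¬seal_envelope → purge_cache), and O(¬seal_envelope) is already established, so O(purge_cache).
Premise 1 is O(update_invoice → ¬purge_cache); contrapositively O(purge_cache → ¬update_invoice). Since O(purge_cache) holds, K gives O(¬update_invoice).
The contrapositive of premise 11 (O(¬hold_funds → update_invoice)) is O(¬update_invoice → hold_funds), and O(¬update_invoice) is already established, so O(hold_funds).
Premises 2, 3, 4, 6, 7, 12 do not contribute to this derivation.
Hence hold_funds is obligatory.

Obligatory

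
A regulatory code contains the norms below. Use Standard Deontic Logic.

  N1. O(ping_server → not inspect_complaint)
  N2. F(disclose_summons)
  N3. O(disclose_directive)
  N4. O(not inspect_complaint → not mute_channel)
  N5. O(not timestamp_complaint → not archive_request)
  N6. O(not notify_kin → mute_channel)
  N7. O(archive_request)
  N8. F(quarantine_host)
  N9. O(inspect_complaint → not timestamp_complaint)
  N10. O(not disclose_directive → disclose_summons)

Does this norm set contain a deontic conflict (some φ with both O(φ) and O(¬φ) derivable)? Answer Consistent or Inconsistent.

Consistent

Premise 10 is O(not disclose_directive → disclose_summons), but O(not disclose_directive) is not derivable from the premises, so it does not yield O(disclose_summons).
So O(disclose_summons) is not derivable, and the apparent clash with O(not disclose_summons) does not arise.
A world satisfying every obligation exists (e.g. archive_request=true, disclose_directive=true, disclose_summons=false, inspect_complaint=false, mute_channel=false, notify_kin=true, ping_server=false, quarantine_host=false, timestamp_complaint=true); no atom is both obligatory and forbidden, so the set is consistent.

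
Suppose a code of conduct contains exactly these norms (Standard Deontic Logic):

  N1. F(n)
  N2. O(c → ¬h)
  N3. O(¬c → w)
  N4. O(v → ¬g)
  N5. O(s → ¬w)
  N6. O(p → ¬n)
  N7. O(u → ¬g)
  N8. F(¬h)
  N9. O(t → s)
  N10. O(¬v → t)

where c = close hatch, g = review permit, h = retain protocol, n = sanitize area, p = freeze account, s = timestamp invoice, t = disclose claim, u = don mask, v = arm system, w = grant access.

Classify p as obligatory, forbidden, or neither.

Premise 6 is O(p → ¬n); even if O(¬n) held, inferring O(p) would be affirming the consequent — invalid.
No premise or chain of K-axiom applications forces O(p), and none forces O(¬p). So p is neither obligatory nor forbidden under these norms.

Neither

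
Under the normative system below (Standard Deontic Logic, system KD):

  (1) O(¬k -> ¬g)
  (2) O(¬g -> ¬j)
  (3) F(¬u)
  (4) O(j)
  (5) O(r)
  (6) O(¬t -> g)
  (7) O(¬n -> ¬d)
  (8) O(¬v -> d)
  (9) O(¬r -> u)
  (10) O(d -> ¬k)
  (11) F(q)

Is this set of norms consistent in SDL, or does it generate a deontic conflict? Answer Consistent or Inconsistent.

Premise 9 is O(¬r -> u); even if O(u) held, inferring O(¬r) would be affirming the consequent — invalid.
So O(¬r) is not derivable, and the apparent clash with O(r) does not arise.
A world satisfying every obligation exists (e.g. d=false, g=true, j=true, k=true, n=false, q=false, r=true, t=false, u=true, v=true); no atom is both obligatory and forbidden, so the set is consistent.

Consistent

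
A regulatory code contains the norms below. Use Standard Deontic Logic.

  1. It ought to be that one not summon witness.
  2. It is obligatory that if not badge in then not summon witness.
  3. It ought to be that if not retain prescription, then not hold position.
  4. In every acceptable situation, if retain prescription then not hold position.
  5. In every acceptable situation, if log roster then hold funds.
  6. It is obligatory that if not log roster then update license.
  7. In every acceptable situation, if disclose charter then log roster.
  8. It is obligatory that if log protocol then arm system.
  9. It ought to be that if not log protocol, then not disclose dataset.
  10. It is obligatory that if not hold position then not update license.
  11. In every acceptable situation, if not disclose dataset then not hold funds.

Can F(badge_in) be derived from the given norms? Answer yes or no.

Premise 2 is O(¬badge_in → ¬summon_witness); even if O(¬summon_witness) held, inferring O(¬badge_in) would be affirming the consequent — invalid.
No other premise forces O(¬badge_in). An ideal world satisfying every premise can still have badge_in true, so F(badge_in) is not derivable.

No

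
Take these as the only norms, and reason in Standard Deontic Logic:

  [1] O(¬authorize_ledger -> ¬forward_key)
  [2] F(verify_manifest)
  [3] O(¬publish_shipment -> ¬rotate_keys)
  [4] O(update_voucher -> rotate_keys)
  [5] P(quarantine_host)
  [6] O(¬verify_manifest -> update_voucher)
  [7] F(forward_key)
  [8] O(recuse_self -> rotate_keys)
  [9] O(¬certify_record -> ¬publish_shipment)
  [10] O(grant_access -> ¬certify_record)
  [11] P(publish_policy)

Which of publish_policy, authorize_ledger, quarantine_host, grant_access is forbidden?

grant_access

Premise 2, F(verify_manifest), is equivalent to O(¬verify_manifest).
With premise 6, O(¬verify_manifest -> update_voucher), the K-axiom yields O(update_voucher).
From O(update_voucher) and premise 4, O(update_voucher -> rotate_keys), we obtain O(rotate_keys).
Premise 3, O(¬publish_shipment -> ¬rotate_keys), contraposes to O(rotate_keys -> publish_shipment); with O(rotate_keys) we get O(publish_shipment).
Premise 9, O(¬certify_record -> ¬publish_shipment), contraposes to O(publish_shipment -> certify_record); with O(publish_shipment) we get O(certify_record).
Premise 10, O(grant_access -> ¬certify_record), contraposes to O(certify_record -> ¬grant_access); with O(certify_record) we get O(¬grant_access).
So O(¬grant_access) holds, i.e. grant_access is forbidden. None of the other listed options is forbidden under the premises.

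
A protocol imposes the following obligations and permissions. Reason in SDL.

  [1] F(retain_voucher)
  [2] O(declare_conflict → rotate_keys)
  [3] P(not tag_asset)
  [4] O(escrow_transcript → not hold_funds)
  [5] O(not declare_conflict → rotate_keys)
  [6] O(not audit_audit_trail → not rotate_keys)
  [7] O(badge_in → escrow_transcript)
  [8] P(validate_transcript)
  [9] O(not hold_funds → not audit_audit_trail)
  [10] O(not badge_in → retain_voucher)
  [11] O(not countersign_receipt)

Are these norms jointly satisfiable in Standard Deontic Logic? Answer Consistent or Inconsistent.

Premises 2 and 5 cover both cases: O(declare_conflict → rotate_keys) and O(not declare_conflict → rotate_keys). Since declare_conflict ∨ not declare_conflict is a tautology, O(rotate_keys) follows.
Premise 6, O(not audit_audit_trail → not rotate_keys), contraposes to O(rotate_keys → audit_audit_trail); with O(rotate_keys) we get O(audit_audit_trail).
The contrapositive of premise 9 (O(not hold_funds → not audit_audit_trail)) is O(audit_audit_trail → hold_funds), and O(audit_audit_trail) is already established, so O(hold_funds).
Premise 4, O(escrow_transcript → not hold_funds), contraposes to O(hold_funds → not escrow_transcript); with O(hold_funds) we get O(not escrow_transcript).
The contrapositive of premise 7 (O(badge_in → escrow_transcript)) is O(not escrow_transcript → not badge_in), and O(not escrow_transcript) is already established, so O(not badge_in).
From O(not badge_in) and premise 10, O(not badge_in → retain_voucher), we obtain O(retain_voucher).
However, F(retain_voucher) at premise 1 amounts to O(not retain_voucher).
We now have both O(retain_voucher) and O(not retain_voucher) — retain_voucher is simultaneously obligatory and forbidden, violating the D-axiom.

Inconsistent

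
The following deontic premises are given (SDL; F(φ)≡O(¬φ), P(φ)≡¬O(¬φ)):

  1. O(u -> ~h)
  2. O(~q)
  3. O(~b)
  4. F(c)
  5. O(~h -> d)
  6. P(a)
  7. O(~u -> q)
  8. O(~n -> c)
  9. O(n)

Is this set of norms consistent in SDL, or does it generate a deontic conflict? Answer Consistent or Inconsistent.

Premise 8 is O(~n -> c), but O(~n) is not derivable from the premises, so it does not yield O(c).
So O(c) is not derivable, and the apparent clash with O(~c) does not arise.
A world satisfying every obligation exists (e.g. a=false, b=false, c=false, d=true, h=false, n=true, q=false, u=true); no atom is both obligatory and forbidden, so the set is consistent.

Consistent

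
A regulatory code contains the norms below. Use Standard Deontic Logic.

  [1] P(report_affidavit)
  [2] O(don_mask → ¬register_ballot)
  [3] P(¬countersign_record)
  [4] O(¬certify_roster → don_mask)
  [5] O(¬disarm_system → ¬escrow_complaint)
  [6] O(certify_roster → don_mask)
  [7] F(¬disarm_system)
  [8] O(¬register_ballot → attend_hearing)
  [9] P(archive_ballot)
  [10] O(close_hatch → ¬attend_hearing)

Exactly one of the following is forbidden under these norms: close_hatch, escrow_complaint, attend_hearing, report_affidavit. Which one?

close_hatch

Premises 6 and 4 cover both cases: O(certify_roster → don_mask) and O(¬certify_roster → don_mask). Since certify_roster ∨ ¬certify_roster is a tautology, O(don_mask) follows.
Applying K to premise 2 (O(don_mask → ¬register_ballot)) and O(don_mask) yields O(¬register_ballot).
With premise 8, O(¬register_ballot → attend_hearing), the K-axiom yields O(attend_hearing).
The contrapositive of premise 10 (O(close_hatch → ¬attend_hearing)) is O(attend_hearing → ¬close_hatch), and O(attend_hearing) is already established, so O(¬close_hatch).
So O(¬close_hatch) holds, i.e. close_hatch is forbidden. None of the other listed options is forbidden under the premises.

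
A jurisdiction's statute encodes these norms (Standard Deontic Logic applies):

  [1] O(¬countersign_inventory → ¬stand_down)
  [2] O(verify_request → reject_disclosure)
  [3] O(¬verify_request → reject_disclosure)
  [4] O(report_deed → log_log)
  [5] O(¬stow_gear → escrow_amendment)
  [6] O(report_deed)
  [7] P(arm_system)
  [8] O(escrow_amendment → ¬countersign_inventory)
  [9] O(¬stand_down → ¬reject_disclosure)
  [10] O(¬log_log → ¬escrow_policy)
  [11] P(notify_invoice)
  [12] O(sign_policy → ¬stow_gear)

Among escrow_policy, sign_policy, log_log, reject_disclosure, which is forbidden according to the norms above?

Premises 2 and 3 cover both cases: O(verify_request → reject_disclosure) and O(¬verify_request → reject_disclosure). Since verify_request ∨ ¬verify_request is a tautology, O(reject_disclosure) follows.
The contrapositive of premise 9 (O(¬stand_down → ¬reject_disclosure)) is O(reject_disclosure → stand_down), and O(reject_disclosure) is already established, so O(stand_down).
The contrapositive of premise 1 (O(¬countersign_inventory → ¬stand_down)) is O(stand_down → countersign_inventory), and O(stand_down) is already established, so O(countersign_inventory).
The contrapositive of premise 8 (O(escrow_amendment → ¬countersign_inventory)) is O(countersign_inventory → ¬escrow_amendment), and O(countersign_inventory) is already established, so O(¬escrow_amendment).
The contrapositive of premise 5 (O(¬stow_gear → escrow_amendment)) is O(¬escrow_amendment → stow_gear), and O(¬escrow_amendment) is already established, so O(stow_gear).
The contrapositive of premise 12 (O(sign_policy → ¬stow_gear)) is O(stow_gear → ¬sign_policy), and O(stow_gear) is already established, so O(¬sign_policy).
So O(¬sign_policy) holds, i.e. sign_policy is forbidden. None of the other listed options is forbidden under the premises.

sign_policy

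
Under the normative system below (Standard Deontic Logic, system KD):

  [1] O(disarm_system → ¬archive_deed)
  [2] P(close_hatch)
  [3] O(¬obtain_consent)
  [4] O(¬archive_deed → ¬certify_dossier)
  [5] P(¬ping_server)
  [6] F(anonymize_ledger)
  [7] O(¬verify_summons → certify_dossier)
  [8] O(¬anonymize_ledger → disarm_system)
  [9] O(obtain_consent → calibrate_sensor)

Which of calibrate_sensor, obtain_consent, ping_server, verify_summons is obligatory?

verify_summons

Premise 6, F(anonymize_ledger), is equivalent to O(¬anonymize_ledger).
Applying K to premise 8 (O(¬anonymize_ledger → disarm_system)) and O(¬anonymize_ledger) yields O(disarm_system).
Premise 1 is O(disarm_system → ¬archive_deed); since O(disarm_system), deontic closure gives O(¬archive_deed).
Applying K to premise 4 (O(¬archive_deed → ¬certify_dossier)) and O(¬archive_deed) yields O(¬certify_dossier).
Premise 7, O(¬verify_summons → certify_dossier), contraposes to O(¬certify_dossier → verify_summons); with O(¬certify_dossier) we get O(verify_summons).
So O(verify_summons) holds — verify_summons is obligatory. None of the other listed options is made obligatory by any chain of premises.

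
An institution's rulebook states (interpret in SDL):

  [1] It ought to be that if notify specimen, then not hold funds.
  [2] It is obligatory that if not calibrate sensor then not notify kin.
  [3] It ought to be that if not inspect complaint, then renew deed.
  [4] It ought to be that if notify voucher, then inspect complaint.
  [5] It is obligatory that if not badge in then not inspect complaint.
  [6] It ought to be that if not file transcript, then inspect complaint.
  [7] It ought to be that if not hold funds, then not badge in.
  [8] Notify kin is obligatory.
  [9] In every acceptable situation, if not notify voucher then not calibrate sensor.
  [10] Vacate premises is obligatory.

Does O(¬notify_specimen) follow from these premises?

From premise 8 we have O(notify_kin).
Premise 2, O(¬calibrate_sensor → ¬notify_kin), contraposes to O(notify_kin → calibrate_sensor); with O(notify_kin) we get O(calibrate_sensor).
Premise 9, O(¬notify_voucher → ¬calibrate_sensor), contraposes to O(calibrate_sensor → notify_voucher); with O(calibrate_sensor) we get O(notify_voucher).
Applying K to premise 4 (O(notify_voucher → inspect_complaint)) and O(notify_voucher) yields O(inspect_complaint).
Premise 5, O(¬badge_in → ¬inspect_complaint), contraposes to O(inspect_complaint → badge_in); with O(inspect_complaint) we get O(badge_in).
Premise 7 is O(¬hold_funds → ¬badge_in); contrapositively O(badge_in → hold_funds). Since O(badge_in) holds, K gives O(hold_funds).
The contrapositive of premise 1 (O(notify_specimen → ¬hold_funds)) is O(hold_funds → ¬notify_specimen), and O(hold_funds) is already established, so O(¬notify_specimen).
Premises 3, 6, 10 do not contribute to this derivation.
So O(¬notify_specimen) follows.

Yes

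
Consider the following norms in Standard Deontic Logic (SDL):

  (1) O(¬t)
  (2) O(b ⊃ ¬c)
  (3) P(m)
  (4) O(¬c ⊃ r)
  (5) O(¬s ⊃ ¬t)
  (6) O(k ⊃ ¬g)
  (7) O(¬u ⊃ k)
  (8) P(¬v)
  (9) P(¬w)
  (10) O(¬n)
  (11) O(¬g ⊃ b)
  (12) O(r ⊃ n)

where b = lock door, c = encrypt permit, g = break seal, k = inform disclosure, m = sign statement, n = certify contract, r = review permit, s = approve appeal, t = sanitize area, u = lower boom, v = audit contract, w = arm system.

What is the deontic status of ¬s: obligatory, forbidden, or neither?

Neither

Premise 5 is O(¬s ⊃ ¬t); even if O(¬t) held, inferring O(¬s) would be affirming the consequent — invalid.
No premise or chain of K-axiom applications forces O(¬s), and none forces O(s). So ¬s is neither obligatory nor forbidden under these norms.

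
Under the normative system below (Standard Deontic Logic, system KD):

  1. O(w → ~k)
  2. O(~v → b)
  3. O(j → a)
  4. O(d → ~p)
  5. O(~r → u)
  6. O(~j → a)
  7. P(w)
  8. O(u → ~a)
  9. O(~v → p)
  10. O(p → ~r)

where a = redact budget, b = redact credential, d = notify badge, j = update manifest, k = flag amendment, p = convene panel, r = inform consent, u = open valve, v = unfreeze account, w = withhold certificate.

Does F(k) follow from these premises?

No

Premise 1 is O(w → ~k), but O(w) is not derivable from the premises (the permission P(w) asserts only ~O(~w), not O(w)), so it does not yield O(~k).
No other premise forces O(~k). An ideal world satisfying every premise can still have k true, so F(k) is not derivable.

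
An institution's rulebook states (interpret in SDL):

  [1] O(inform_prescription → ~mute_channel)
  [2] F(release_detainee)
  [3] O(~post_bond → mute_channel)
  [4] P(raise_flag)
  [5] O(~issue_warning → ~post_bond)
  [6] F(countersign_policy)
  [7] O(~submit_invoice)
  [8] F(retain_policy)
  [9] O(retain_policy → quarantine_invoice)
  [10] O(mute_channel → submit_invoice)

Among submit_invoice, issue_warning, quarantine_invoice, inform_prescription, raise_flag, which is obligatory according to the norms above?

issue_warning

Premise 7 states O(~submit_invoice) outright.
Premise 10 is O(mute_channel → submit_invoice); contrapositively O(~submit_invoice → ~mute_channel). Since O(~submit_invoice) holds, K gives O(~mute_channel).
Premise 3 is O(~post_bond → mute_channel); contrapositively O(~mute_channel → post_bond). Since O(~mute_channel) holds, K gives O(post_bond).
The contrapositive of premise 5 (O(~issue_warning → ~post_bond)) is O(post_bond → issue_warning), and O(post_bond) is already established, so O(issue_warning).
So O(issue_warning) holds — issue_warning is obligatory. None of the other listed options is made obligatory by any chain of premises.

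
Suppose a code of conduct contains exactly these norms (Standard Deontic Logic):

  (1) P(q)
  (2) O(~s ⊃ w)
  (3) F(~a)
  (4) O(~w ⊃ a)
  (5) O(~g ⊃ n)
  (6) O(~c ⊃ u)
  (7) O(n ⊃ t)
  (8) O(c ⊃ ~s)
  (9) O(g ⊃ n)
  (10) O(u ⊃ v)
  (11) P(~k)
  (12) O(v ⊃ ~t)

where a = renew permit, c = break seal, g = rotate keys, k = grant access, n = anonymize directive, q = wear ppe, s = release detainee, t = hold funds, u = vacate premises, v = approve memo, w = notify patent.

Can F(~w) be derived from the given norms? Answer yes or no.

Premises 9 and 5 are O(g ⊃ n) and O(~g ⊃ n); every ideal world satisfies g or ~g, so in either case n holds — hence O(n).
Premise 7 is O(n ⊃ t); since O(n), deontic closure gives O(t).
The contrapositive of premise 12 (O(v ⊃ ~t)) is O(t ⊃ ~v), and O(t) is already established, so O(~v).
Premise 10 is O(u ⊃ v); contrapositively O(~v ⊃ ~u). Since O(~v) holds, K gives O(~u).
The contrapositive of premise 6 (O(~c ⊃ u)) is O(~u ⊃ c), and O(~u) is already established, so O(c).
With premise 8, O(c ⊃ ~s), the K-axiom yields O(~s).
From O(~s) and premise 2, O(~s ⊃ w), we obtain O(w).
Premises 1, 3, 4, 11 do not contribute to this derivation.
So O(w) holds, i.e. F(~w). The claim follows.

Yes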